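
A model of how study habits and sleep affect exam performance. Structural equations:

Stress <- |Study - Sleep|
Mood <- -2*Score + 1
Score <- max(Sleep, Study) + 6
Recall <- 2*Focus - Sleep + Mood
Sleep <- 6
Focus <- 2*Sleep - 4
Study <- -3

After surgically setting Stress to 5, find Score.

do(Stress=5) replaces the equation Stress <- |Study - Sleep| with the constant Stress = 5.
Score is not downstream of the intervention, so its value is determined by the original equations.
Score = max(Sleep, Study) + 6  [with Sleep=6, Study=-3]  = 12

12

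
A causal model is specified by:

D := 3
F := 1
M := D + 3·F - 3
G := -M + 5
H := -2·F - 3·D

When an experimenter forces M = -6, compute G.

11

The intervention breaks the incoming arrows to M: M := D + 3·F - 3 no longer applies, and M = -6.
G = -M + 5  [with M=-6]  = 11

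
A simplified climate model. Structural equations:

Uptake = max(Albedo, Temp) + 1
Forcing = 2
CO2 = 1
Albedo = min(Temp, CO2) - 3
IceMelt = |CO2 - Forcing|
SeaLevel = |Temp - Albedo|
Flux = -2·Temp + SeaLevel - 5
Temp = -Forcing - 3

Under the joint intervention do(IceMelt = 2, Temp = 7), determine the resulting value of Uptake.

8

The joint intervention fixes IceMelt = 2, Temp = 7, removing each variable's own equation.
Albedo = min(Temp, CO2) - 3  [with Temp=7, CO2=1]  = -2
Uptake = max(Albedo, Temp) + 1  [with Albedo=-2, Temp=7]  = 8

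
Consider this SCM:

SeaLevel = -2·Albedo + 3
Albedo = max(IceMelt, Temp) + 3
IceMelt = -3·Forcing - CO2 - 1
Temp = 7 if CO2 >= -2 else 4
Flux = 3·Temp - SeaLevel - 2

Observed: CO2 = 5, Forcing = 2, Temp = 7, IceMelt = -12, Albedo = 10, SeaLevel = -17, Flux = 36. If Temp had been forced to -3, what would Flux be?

The intervention breaks the incoming arrows to Temp: Temp = 7 if CO2 >= -2 else 4 no longer applies, and Temp = -3.
IceMelt = -3·Forcing - CO2 - 1  [with Forcing=2, CO2=5]  = -12
Albedo = max(IceMelt, Temp) + 3  [with IceMelt=-12, Temp=-3]  = 0
SeaLevel = -2·Albedo + 3  [with Albedo=0]  = 3
Flux = 3·Temp - SeaLevel - 2  [with Temp=-3, SeaLevel=3]  = -14

-14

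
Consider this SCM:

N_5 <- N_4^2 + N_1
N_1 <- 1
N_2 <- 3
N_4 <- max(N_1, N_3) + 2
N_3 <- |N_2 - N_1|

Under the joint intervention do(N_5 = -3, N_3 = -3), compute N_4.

Under do(N_5 = -3, N_3 = -3), each intervened variable's structural equation is replaced by its fixed value.
N_4 = max(N_1, N_3) + 2  [with N_1=1, N_3=-3]  = 3

3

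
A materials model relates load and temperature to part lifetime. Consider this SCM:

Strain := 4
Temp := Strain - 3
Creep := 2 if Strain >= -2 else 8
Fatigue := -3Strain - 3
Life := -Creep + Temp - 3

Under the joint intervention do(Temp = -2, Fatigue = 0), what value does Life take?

-7

Setting Temp = -2, Fatigue = 0 by intervention discards those variables' equations.
Creep = 2 if Strain >= -2 else 8  [with Strain=4]  = 2
Life = -Creep + Temp - 3  [with Creep=2, Temp=-2]  = -7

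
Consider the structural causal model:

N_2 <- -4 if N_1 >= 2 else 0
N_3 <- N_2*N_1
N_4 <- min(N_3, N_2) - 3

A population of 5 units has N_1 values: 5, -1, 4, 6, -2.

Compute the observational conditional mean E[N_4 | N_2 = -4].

-23

Observing N_2=-4 restricts to units where N_2's equation naturally yields -4: N_1 ∈ {5, 4, 6}. In that subpopulation N_4 = -23, -19, -27, mean -23.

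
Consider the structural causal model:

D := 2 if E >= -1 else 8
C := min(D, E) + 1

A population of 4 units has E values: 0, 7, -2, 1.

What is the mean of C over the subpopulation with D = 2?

2

Conditioning on D=2 selects the 3 unit(s) with E ∈ {0, 7, 1}. Their C values: 1, 3, 2. Mean = 2.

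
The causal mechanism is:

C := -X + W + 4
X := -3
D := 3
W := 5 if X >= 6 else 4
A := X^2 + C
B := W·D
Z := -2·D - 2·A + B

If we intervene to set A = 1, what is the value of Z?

4

Intervening sets A = 1 and removes its equation (A := X^2 + C).
W = 5 if X >= 6 else 4  [with X=-3]  = 4
B = W·D  [with W=4, D=3]  = 12
Z = -2·D - 2·A + B  [with D=3, A=1, B=12]  = 4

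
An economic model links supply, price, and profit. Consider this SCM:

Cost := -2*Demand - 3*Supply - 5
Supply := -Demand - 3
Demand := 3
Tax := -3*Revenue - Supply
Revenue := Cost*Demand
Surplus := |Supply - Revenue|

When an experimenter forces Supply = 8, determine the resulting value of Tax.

do(Supply=8) replaces the equation Supply := -Demand - 3 with the constant Supply = 8.
Cost = -2*Demand - 3*Supply - 5  [with Demand=3, Supply=8]  = -35
Revenue = Cost*Demand  [with Cost=-35, Demand=3]  = -105
Tax = -3*Revenue - Supply  [with Revenue=-105, Supply=8]  = 307

307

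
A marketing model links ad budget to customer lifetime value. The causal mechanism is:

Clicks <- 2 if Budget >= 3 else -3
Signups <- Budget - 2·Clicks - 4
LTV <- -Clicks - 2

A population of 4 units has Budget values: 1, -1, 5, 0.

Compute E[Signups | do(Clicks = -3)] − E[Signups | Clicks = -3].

do(Clicks=-3) breaks Clicks's dependence on Budget. With Clicks=-3 fixed, Signups across the units is 3, 1, 7, 2, mean 3.25.
Conditioning on Clicks=-3 selects the 3 unit(s) with Budget ∈ {1, -1, 0}. Their Signups values: 3, 1, 2. Mean = 2.
Difference = 3.25 − 2 = 1.25.

1.25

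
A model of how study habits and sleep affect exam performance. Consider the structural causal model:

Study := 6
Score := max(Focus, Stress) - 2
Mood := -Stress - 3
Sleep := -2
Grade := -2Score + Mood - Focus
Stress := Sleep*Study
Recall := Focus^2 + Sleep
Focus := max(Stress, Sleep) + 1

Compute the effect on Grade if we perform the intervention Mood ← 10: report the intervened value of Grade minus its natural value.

Intervening sets Mood = 10 and removes its equation (Mood := -Stress - 3).
Stress = Sleep*Study  [with Sleep=-2, Study=6]  = -12
Focus = max(Stress, Sleep) + 1  [with Stress=-12, Sleep=-2]  = -1
Score = max(Focus, Stress) - 2  [with Focus=-1, Stress=-12]  = -3
Grade = -2Score + Mood - Focus  [with Score=-3, Mood=10, Focus=-1]  = 17
Without intervention: Stress = Sleep*Study  [with Sleep=-2, Study=6]  = -12; Focus = max(Stress, Sleep) + 1  [with Stress=-12, Sleep=-2]  = -1; Score = max(Focus, Stress) - 2  [with Focus=-1, Stress=-12]  = -3; Mood = -Stress - 3  [with Stress=-12]  = 9; Grade = -2Score + Mood - Focus  [with Score=-3, Mood=9, Focus=-1]  = 16.
Change = 17 − 16 = 1.

1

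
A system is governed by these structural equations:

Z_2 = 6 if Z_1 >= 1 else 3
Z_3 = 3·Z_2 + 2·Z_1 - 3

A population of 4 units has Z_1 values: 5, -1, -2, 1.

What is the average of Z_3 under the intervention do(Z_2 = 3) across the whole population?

7.5

do(Z_2=3) breaks Z_2's dependence on Z_1. With Z_2=3 fixed, Z_3 across the units is 16, 4, 2, 8, mean 7.5.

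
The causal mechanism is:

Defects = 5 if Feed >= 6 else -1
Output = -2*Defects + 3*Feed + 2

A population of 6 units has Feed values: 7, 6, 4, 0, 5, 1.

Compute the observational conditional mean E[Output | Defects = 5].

Observing Defects=5 restricts to units where Defects's equation naturally yields 5: Feed ∈ {7, 6}. In that subpopulation Output = 13, 10, mean 11.5.

11.5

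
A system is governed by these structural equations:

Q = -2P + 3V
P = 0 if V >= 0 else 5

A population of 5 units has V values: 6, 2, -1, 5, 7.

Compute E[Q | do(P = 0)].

11.4

Every unit gets P=0 under the intervention. Q values become 18, 6, -3, 15, 21; E[Q|do(P=0)] = 11.4.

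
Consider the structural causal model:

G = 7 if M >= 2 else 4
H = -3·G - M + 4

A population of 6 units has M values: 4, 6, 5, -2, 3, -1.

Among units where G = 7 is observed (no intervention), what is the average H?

-21.5

Observing G=7 restricts to units where G's equation naturally yields 7: M ∈ {4, 6, 5, 3}. In that subpopulation H = -21, -23, -22, -20, mean -21.5.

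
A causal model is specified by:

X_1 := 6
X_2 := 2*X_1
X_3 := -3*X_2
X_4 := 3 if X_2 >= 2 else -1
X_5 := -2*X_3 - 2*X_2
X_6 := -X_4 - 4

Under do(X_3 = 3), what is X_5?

-30

do(X_3=3) replaces the equation X_3 := -3*X_2 with the constant X_3 = 3.
X_2 = 2*X_1  [with X_1=6]  = 12
X_5 = -2*X_3 - 2*X_2  [with X_3=3, X_2=12]  = -30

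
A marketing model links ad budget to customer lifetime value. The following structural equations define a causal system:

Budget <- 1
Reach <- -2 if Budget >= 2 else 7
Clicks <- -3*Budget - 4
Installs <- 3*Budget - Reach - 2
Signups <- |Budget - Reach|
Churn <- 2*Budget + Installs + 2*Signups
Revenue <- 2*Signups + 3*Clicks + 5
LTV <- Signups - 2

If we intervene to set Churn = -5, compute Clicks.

-7

do(Churn=-5) replaces the equation Churn <- 2*Budget + Installs + 2*Signups with the constant Churn = -5.
Clicks is not downstream of the intervention, so its value is determined by the original equations.
Clicks = -3*Budget - 4  [with Budget=1]  = -7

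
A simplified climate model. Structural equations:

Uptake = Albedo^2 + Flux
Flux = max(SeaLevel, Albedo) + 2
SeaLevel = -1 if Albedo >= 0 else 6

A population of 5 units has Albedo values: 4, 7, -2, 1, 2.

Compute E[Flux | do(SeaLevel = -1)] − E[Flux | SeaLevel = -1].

Every unit gets SeaLevel=-1 under the intervention. Flux values become 6, 9, 1, 3, 4; E[Flux|do(SeaLevel=-1)] = 4.6.
E[Flux|SeaLevel=-1] averages over only the 4 units with SeaLevel=-1 (Albedo = 4, 7, 1, 2): Flux = 6, 9, 3, 4, mean 5.5.
Difference = 4.6 − 5.5 = -0.9.

-0.9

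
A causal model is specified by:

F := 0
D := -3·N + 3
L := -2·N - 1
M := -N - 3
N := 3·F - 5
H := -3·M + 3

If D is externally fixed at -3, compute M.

The intervention breaks the incoming arrows to D: D := -3·N + 3 no longer applies, and D = -3.
M is not downstream of the intervention, so its value is determined by the original equations.
N = 3·F - 5  [with F=0]  = -5
M = -N - 3  [with N=-5]  = 2

2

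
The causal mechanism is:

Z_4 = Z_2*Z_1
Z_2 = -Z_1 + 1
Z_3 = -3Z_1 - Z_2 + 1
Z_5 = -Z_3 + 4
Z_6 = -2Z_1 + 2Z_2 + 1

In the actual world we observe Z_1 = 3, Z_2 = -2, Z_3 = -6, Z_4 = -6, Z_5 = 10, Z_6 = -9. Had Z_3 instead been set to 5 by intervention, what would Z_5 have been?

-1

do(Z_3=5) replaces the equation Z_3 = -3Z_1 - Z_2 + 1 with the constant Z_3 = 5.
Z_5 = -Z_3 + 4  [with Z_3=5]  = -1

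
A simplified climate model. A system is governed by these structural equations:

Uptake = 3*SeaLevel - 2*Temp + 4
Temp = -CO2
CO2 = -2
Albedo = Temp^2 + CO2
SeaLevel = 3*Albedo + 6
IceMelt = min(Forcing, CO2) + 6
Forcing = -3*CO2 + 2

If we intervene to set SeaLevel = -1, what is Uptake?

Intervening sets SeaLevel = -1 and removes its equation (SeaLevel = 3*Albedo + 6).
Temp = -CO2  [with CO2=-2]  = 2
Uptake = 3*SeaLevel - 2*Temp + 4  [with SeaLevel=-1, Temp=2]  = -3

-3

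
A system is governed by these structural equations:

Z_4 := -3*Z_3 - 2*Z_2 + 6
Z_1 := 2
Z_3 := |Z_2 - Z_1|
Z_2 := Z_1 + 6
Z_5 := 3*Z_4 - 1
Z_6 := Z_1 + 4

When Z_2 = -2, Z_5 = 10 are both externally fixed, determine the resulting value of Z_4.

-2

The joint intervention fixes Z_2 = -2, Z_5 = 10, removing each variable's own equation.
Z_3 = |Z_2 - Z_1|  [with Z_2=-2, Z_1=2]  = 4
Z_4 = -3*Z_3 - 2*Z_2 + 6  [with Z_3=4, Z_2=-2]  = -2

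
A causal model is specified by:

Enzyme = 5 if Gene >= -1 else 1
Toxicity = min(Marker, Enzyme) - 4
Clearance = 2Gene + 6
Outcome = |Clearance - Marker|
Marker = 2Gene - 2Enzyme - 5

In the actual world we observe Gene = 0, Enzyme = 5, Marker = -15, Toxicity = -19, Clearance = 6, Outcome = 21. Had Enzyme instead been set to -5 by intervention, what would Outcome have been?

Under do(Enzyme=-5), the mechanism Enzyme = 5 if Gene >= -1 else 1 is discarded; Enzyme is fixed at -5.
Marker = 2Gene - 2Enzyme - 5  [with Gene=0, Enzyme=-5]  = 5
Clearance = 2Gene + 6  [with Gene=0]  = 6
Outcome = |Clearance - Marker|  [with Clearance=6, Marker=5]  = 1

1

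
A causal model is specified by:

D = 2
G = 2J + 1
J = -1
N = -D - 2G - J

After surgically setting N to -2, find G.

-1

Under do(N=-2), the mechanism N = -D - 2G - J is discarded; N is fixed at -2.
Since G is not a descendant of the intervened variable, it is unaffected.
G = 2J + 1  [with J=-1]  = -1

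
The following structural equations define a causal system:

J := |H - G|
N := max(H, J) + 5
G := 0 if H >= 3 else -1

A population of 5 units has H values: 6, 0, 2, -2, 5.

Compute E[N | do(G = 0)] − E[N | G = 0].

The intervention sets G=0 in all 5 units regardless of H. Recomputing N per unit gives 11, 5, 7, 7, 10; average 8.
Observing G=0 restricts to units where G's equation naturally yields 0: H ∈ {6, 5}. In that subpopulation N = 11, 10, mean 10.5.
Difference = 8 − 10.5 = -2.5.

-2.5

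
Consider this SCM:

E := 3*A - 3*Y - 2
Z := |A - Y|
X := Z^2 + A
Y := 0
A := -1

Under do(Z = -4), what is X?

do(Z=-4) replaces the equation Z := |A - Y| with the constant Z = -4.
X = Z^2 + A  [with Z=-4, A=-1]  = 15

15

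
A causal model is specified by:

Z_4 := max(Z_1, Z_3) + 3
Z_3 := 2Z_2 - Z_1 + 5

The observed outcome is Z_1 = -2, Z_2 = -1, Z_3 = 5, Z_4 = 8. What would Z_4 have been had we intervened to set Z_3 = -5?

1

The intervention breaks the incoming arrows to Z_3: Z_3 := 2Z_2 - Z_1 + 5 no longer applies, and Z_3 = -5.
Z_4 = max(Z_1, Z_3) + 3  [with Z_1=-2, Z_3=-5]  = 1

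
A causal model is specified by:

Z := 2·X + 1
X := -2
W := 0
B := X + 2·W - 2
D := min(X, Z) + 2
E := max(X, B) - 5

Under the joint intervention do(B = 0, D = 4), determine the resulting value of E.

-5

The joint intervention fixes B = 0, D = 4, removing each variable's own equation.
E = max(X, B) - 5  [with X=-2, B=0]  = -5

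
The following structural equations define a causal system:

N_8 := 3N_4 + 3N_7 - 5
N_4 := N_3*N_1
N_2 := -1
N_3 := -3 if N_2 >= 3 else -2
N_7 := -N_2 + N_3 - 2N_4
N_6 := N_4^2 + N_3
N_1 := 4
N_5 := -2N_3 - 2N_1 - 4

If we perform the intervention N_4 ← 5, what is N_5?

-8

Intervening sets N_4 = 5 and removes its equation (N_4 := N_3*N_1).
No directed path runs from N_4 to N_5, so N_5 keeps its natural value.
N_3 = -3 if N_2 >= 3 else -2  [with N_2=-1]  = -2
N_5 = -2N_3 - 2N_1 - 4  [with N_3=-2, N_1=4]  = -8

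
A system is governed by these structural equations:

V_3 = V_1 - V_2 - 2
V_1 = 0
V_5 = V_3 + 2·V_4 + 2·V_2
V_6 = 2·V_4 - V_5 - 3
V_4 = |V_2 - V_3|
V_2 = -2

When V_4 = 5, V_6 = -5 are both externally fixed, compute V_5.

Setting V_4 = 5, V_6 = -5 by intervention discards those variables' equations.
V_3 = V_1 - V_2 - 2  [with V_1=0, V_2=-2]  = 0
V_5 = V_3 + 2·V_4 + 2·V_2  [with V_3=0, V_4=5, V_2=-2]  = 6

6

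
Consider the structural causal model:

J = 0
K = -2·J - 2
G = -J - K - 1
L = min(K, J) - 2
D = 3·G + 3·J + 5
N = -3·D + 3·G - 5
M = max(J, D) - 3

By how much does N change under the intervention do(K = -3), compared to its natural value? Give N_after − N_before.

-6

Under do(K=-3), the mechanism K = -2·J - 2 is discarded; K is fixed at -3.
G = -J - K - 1  [with J=0, K=-3]  = 2
D = 3·G + 3·J + 5  [with G=2, J=0]  = 11
N = -3·D + 3·G - 5  [with D=11, G=2]  = -32
Without intervention: K = -2·J - 2  [with J=0]  = -2; G = -J - K - 1  [with J=0, K=-2]  = 1; D = 3·G + 3·J + 5  [with G=1, J=0]  = 8; N = -3·D + 3·G - 5  [with D=8, G=1]  = -26.
Change = -32 − (-26) = -6.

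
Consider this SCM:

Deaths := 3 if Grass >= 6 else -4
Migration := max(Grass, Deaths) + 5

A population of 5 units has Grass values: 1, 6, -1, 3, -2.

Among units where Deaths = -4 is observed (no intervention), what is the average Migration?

5.25

Conditioning on Deaths=-4 selects the 4 unit(s) with Grass ∈ {1, -1, 3, -2}. Their Migration values: 6, 4, 8, 3. Mean = 5.25.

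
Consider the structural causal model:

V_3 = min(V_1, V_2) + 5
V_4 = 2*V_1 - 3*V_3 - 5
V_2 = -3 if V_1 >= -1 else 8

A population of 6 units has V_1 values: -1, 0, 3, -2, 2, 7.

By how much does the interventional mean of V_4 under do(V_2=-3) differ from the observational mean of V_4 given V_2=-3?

Every unit gets V_2=-3 under the intervention. V_4 values become -13, -11, -5, -15, -7, 3; E[V_4|do(V_2=-3)] = -8.
Conditioning on V_2=-3 selects the 5 unit(s) with V_1 ∈ {-1, 0, 3, 2, 7}. Their V_4 values: -13, -11, -5, -7, 3. Mean = -6.6.
Difference = -8 − (-6.6) = -1.4.

-1.4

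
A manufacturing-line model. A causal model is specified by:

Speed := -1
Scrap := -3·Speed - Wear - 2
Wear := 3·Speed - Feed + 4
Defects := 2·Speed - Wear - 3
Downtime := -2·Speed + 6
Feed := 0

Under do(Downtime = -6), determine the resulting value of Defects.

-6

do(Downtime=-6) replaces the equation Downtime := -2·Speed + 6 with the constant Downtime = -6.
No directed path runs from Downtime to Defects, so Defects keeps its natural value.
Wear = 3·Speed - Feed + 4  [with Speed=-1, Feed=0]  = 1
Defects = 2·Speed - Wear - 3  [with Speed=-1, Wear=1]  = -6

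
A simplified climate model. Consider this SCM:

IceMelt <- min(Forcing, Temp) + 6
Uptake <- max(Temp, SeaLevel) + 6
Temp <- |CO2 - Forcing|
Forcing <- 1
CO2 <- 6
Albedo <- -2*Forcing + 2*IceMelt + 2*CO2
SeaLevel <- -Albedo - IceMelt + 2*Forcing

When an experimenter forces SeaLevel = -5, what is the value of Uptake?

Intervening sets SeaLevel = -5 and removes its equation (SeaLevel <- -Albedo - IceMelt + 2*Forcing).
Temp = |CO2 - Forcing|  [with CO2=6, Forcing=1]  = 5
Uptake = max(Temp, SeaLevel) + 6  [with Temp=5, SeaLevel=-5]  = 11

11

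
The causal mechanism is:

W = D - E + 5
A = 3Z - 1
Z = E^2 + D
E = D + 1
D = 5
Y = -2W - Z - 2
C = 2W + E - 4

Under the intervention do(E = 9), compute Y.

Under do(E=9), the mechanism E = D + 1 is discarded; E is fixed at 9.
Z = E^2 + D  [with E=9, D=5]  = 86
W = D - E + 5  [with D=5, E=9]  = 1
Y = -2W - Z - 2  [with W=1, Z=86]  = -90

-90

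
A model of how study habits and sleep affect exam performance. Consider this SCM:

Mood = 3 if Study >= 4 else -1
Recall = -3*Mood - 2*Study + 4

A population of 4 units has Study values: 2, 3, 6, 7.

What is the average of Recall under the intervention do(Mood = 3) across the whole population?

The intervention sets Mood=3 in all 4 units regardless of Study. Recomputing Recall per unit gives -9, -11, -17, -19; average -14.

-14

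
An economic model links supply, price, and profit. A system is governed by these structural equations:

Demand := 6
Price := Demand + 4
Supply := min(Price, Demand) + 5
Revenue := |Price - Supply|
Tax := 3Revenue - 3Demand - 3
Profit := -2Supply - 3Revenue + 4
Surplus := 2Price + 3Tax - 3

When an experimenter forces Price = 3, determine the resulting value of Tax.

-6

do(Price=3) replaces the equation Price := Demand + 4 with the constant Price = 3.
Supply = min(Price, Demand) + 5  [with Price=3, Demand=6]  = 8
Revenue = |Price - Supply|  [with Price=3, Supply=8]  = 5
Tax = 3Revenue - 3Demand - 3  [with Revenue=5, Demand=6]  = -6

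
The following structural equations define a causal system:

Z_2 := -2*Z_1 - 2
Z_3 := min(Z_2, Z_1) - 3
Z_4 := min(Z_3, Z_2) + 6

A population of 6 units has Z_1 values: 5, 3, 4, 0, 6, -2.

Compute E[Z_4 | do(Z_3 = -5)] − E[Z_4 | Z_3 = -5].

-4

Under do(Z_3=-5), Z_3's equation is replaced by Z_3=-5 for every unit. Per-unit Z_4: -6, -2, -4, 1, -8, 1. Mean = -3.
E[Z_4|Z_3=-5] averages over only the 2 units with Z_3=-5 (Z_1 = 0, -2): Z_4 = 1, 1, mean 1.
Difference = -3 − 1 = -4.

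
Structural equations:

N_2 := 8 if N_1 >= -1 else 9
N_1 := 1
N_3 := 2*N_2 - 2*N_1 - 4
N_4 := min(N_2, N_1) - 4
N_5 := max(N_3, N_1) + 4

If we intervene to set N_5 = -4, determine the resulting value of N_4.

-3

The intervention breaks the incoming arrows to N_5: N_5 := max(N_3, N_1) + 4 no longer applies, and N_5 = -4.
Since N_4 is not a descendant of the intervened variable, it is unaffected.
N_2 = 8 if N_1 >= -1 else 9  [with N_1=1]  = 8
N_4 = min(N_2, N_1) - 4  [with N_2=8, N_1=1]  = -3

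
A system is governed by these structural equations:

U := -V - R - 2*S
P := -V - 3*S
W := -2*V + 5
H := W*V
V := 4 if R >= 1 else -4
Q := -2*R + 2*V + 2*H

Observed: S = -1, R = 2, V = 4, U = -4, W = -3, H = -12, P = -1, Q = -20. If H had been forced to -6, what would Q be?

Intervening sets H = -6 and removes its equation (H := W*V).
V = 4 if R >= 1 else -4  [with R=2]  = 4
Q = -2*R + 2*V + 2*H  [with R=2, V=4, H=-6]  = -8

-8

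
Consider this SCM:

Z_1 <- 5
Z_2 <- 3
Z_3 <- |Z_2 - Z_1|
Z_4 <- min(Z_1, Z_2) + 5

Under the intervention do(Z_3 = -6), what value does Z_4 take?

The intervention breaks the incoming arrows to Z_3: Z_3 <- |Z_2 - Z_1| no longer applies, and Z_3 = -6.
Z_4 is not downstream of the intervention, so its value is determined by the original equations.
Z_4 = min(Z_1, Z_2) + 5  [with Z_1=5, Z_2=3]  = 8

8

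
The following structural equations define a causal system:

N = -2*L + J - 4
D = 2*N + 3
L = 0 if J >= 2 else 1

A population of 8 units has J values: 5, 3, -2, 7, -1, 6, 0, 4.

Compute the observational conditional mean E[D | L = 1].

Conditioning on L=1 selects the 3 unit(s) with J ∈ {-2, -1, 0}. Their D values: -13, -11, -9. Mean = -11.

-11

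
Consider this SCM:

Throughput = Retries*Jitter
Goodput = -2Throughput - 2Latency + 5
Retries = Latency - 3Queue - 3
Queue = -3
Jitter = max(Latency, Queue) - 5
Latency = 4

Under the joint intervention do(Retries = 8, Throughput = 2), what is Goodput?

-7

Setting Retries = 8, Throughput = 2 by intervention discards those variables' equations.
Goodput = -2Throughput - 2Latency + 5  [with Throughput=2, Latency=4]  = -7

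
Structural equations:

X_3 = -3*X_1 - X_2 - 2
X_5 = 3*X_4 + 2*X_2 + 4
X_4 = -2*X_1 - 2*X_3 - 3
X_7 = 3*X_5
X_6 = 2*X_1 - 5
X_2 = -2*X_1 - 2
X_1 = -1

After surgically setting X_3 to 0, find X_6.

-7

The intervention breaks the incoming arrows to X_3: X_3 = -3*X_1 - X_2 - 2 no longer applies, and X_3 = 0.
No directed path runs from X_3 to X_6, so X_6 keeps its natural value.
X_6 = 2*X_1 - 5  [with X_1=-1]  = -7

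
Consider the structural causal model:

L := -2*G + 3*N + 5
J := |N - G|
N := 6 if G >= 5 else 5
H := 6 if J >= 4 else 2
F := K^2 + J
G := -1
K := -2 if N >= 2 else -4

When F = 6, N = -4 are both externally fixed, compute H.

Under do(F = 6, N = -4), each intervened variable's structural equation is replaced by its fixed value.
J = |N - G|  [with N=-4, G=-1]  = 3
H = 6 if J >= 4 else 2  [with J=3]  = 2

2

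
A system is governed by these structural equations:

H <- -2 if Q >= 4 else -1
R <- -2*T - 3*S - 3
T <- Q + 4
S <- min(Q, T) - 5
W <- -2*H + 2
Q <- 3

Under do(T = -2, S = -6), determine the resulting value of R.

19

Setting T = -2, S = -6 by intervention discards those variables' equations.
R = -2*T - 3*S - 3  [with T=-2, S=-6]  = 19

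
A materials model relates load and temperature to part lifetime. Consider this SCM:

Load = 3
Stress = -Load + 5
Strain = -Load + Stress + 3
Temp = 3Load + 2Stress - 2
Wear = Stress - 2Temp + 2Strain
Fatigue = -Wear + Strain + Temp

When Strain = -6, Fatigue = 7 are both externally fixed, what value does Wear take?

The joint intervention fixes Strain = -6, Fatigue = 7, removing each variable's own equation.
Stress = -Load + 5  [with Load=3]  = 2
Temp = 3Load + 2Stress - 2  [with Load=3, Stress=2]  = 11
Wear = Stress - 2Temp + 2Strain  [with Stress=2, Temp=11, Strain=-6]  = -32

-32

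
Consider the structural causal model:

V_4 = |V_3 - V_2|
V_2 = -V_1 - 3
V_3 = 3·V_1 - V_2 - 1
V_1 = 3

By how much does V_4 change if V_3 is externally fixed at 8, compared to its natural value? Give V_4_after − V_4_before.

The intervention breaks the incoming arrows to V_3: V_3 = 3·V_1 - V_2 - 1 no longer applies, and V_3 = 8.
V_2 = -V_1 - 3  [with V_1=3]  = -6
V_4 = |V_3 - V_2|  [with V_3=8, V_2=-6]  = 14
Without intervention: V_2 = -V_1 - 3  [with V_1=3]  = -6; V_3 = 3·V_1 - V_2 - 1  [with V_1=3, V_2=-6]  = 14; V_4 = |V_3 - V_2|  [with V_3=14, V_2=-6]  = 20.
Change = 14 − 20 = -6.

-6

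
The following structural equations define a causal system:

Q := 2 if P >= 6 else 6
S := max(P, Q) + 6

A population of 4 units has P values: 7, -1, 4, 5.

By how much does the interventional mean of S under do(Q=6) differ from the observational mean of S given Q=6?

0.25

The intervention sets Q=6 in all 4 units regardless of P. Recomputing S per unit gives 13, 12, 12, 12; average 12.25.
Observing Q=6 restricts to units where Q's equation naturally yields 6: P ∈ {-1, 4, 5}. In that subpopulation S = 12, 12, 12, mean 12.
Difference = 12.25 − 12 = 0.25.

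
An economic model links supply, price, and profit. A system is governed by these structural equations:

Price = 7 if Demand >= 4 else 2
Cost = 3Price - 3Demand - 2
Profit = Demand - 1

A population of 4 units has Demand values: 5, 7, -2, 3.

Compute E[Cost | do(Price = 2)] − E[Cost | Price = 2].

The intervention sets Price=2 in all 4 units regardless of Demand. Recomputing Cost per unit gives -11, -17, 10, -5; average -5.75.
Observing Price=2 restricts to units where Price's equation naturally yields 2: Demand ∈ {-2, 3}. In that subpopulation Cost = 10, -5, mean 2.5.
Difference = -5.75 − 2.5 = -8.25.

-8.25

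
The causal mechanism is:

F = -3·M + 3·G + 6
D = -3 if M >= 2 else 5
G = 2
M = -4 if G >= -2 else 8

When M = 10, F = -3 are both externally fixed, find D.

Setting M = 10, F = -3 by intervention discards those variables' equations.
D = -3 if M >= 2 else 5  [with M=10]  = -3

-3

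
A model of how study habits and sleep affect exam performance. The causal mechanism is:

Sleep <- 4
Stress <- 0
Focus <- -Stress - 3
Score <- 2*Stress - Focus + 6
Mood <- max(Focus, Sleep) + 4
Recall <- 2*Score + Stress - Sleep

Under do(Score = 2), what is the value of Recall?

0

Under do(Score=2), the mechanism Score <- 2*Stress - Focus + 6 is discarded; Score is fixed at 2.
Recall = 2*Score + Stress - Sleep  [with Score=2, Stress=0, Sleep=4]  = 0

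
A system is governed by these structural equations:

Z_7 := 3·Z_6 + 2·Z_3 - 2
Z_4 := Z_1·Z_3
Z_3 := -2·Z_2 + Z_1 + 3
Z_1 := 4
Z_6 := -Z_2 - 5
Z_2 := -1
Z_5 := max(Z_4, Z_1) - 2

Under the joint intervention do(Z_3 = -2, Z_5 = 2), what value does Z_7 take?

Under do(Z_3 = -2, Z_5 = 2), each intervened variable's structural equation is replaced by its fixed value.
Z_6 = -Z_2 - 5  [with Z_2=-1]  = -4
Z_7 = 3·Z_6 + 2·Z_3 - 2  [with Z_6=-4, Z_3=-2]  = -18

-18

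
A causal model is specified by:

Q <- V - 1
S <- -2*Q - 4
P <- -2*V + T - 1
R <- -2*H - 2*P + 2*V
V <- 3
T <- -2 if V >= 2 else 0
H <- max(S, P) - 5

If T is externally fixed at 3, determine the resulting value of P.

The intervention breaks the incoming arrows to T: T <- -2 if V >= 2 else 0 no longer applies, and T = 3.
P = -2*V + T - 1  [with V=3, T=3]  = -4

-4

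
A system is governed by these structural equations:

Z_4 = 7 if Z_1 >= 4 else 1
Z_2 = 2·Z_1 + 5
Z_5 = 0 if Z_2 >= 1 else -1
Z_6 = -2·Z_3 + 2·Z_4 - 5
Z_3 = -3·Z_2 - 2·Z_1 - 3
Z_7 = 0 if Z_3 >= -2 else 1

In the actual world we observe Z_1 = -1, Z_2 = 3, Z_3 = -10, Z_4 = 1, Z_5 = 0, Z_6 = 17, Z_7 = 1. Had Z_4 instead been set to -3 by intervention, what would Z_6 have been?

Under do(Z_4=-3), the mechanism Z_4 = 7 if Z_1 >= 4 else 1 is discarded; Z_4 is fixed at -3.
Z_2 = 2·Z_1 + 5  [with Z_1=-1]  = 3
Z_3 = -3·Z_2 - 2·Z_1 - 3  [with Z_2=3, Z_1=-1]  = -10
Z_6 = -2·Z_3 + 2·Z_4 - 5  [with Z_3=-10, Z_4=-3]  = 9

9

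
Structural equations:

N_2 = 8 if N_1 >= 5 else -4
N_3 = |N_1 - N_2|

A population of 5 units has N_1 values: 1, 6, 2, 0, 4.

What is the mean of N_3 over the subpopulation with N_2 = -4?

Observing N_2=-4 restricts to units where N_2's equation naturally yields -4: N_1 ∈ {1, 2, 0, 4}. In that subpopulation N_3 = 5, 6, 4, 8, mean 5.75.

5.75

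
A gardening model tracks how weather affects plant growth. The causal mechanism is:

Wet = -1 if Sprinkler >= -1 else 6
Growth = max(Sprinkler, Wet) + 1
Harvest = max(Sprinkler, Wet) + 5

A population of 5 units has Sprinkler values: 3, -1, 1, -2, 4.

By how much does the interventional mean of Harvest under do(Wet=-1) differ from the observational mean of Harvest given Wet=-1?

-0.55

Under do(Wet=-1), Wet's equation is replaced by Wet=-1 for every unit. Per-unit Harvest: 8, 4, 6, 4, 9. Mean = 6.2.
Conditioning on Wet=-1 selects the 4 unit(s) with Sprinkler ∈ {3, -1, 1, 4}. Their Harvest values: 8, 4, 6, 9. Mean = 6.75.
Difference = 6.2 − 6.75 = -0.55.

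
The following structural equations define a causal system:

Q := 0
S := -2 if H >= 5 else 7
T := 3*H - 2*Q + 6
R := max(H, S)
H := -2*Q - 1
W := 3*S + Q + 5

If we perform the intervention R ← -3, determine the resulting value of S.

7

do(R=-3) replaces the equation R := max(H, S) with the constant R = -3.
S is not downstream of the intervention, so its value is determined by the original equations.
H = -2*Q - 1  [with Q=0]  = -1
S = -2 if H >= 5 else 7  [with H=-1]  = 7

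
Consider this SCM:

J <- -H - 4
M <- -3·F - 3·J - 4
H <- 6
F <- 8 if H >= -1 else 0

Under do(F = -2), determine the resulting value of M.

Under do(F=-2), the mechanism F <- 8 if H >= -1 else 0 is discarded; F is fixed at -2.
J = -H - 4  [with H=6]  = -10
M = -3·F - 3·J - 4  [with F=-2, J=-10]  = 32

32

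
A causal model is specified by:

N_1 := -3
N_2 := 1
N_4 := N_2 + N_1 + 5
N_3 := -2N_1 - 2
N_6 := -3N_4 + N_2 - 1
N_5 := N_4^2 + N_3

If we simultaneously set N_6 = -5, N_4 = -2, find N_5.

8

Setting N_6 = -5, N_4 = -2 by intervention discards those variables' equations.
N_3 = -2N_1 - 2  [with N_1=-3]  = 4
N_5 = N_4^2 + N_3  [with N_4=-2, N_3=4]  = 8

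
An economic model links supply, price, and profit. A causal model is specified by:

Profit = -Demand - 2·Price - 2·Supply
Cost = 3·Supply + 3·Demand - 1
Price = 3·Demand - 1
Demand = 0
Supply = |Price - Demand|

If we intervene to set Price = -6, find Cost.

17

Under do(Price=-6), the mechanism Price = 3·Demand - 1 is discarded; Price is fixed at -6.
Supply = |Price - Demand|  [with Price=-6, Demand=0]  = 6
Cost = 3·Supply + 3·Demand - 1  [with Supply=6, Demand=0]  = 17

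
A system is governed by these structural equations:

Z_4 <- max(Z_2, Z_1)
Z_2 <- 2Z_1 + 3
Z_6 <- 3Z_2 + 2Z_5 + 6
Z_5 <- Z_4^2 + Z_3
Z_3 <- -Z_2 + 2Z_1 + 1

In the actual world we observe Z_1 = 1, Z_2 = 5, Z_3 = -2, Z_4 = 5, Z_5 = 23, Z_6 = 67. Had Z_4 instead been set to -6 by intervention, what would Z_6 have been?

89

Under do(Z_4=-6), the mechanism Z_4 <- max(Z_2, Z_1) is discarded; Z_4 is fixed at -6.
Z_2 = 2Z_1 + 3  [with Z_1=1]  = 5
Z_3 = -Z_2 + 2Z_1 + 1  [with Z_2=5, Z_1=1]  = -2
Z_5 = Z_4^2 + Z_3  [with Z_4=-6, Z_3=-2]  = 34
Z_6 = 3Z_2 + 2Z_5 + 6  [with Z_2=5, Z_5=34]  = 89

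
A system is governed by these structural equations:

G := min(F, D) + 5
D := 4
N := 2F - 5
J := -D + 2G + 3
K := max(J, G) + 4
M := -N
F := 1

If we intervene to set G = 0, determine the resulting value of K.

4

The intervention breaks the incoming arrows to G: G := min(F, D) + 5 no longer applies, and G = 0.
J = -D + 2G + 3  [with D=4, G=0]  = -1
K = max(J, G) + 4  [with J=-1, G=0]  = 4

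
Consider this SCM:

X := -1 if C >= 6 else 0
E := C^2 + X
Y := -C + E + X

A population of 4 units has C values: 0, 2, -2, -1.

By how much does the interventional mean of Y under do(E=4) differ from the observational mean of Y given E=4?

Under do(E=4), E's equation is replaced by E=4 for every unit. Per-unit Y: 4, 2, 6, 5. Mean = 4.25.
E[Y|E=4] averages over only the 2 units with E=4 (C = 2, -2): Y = 2, 6, mean 4.
Difference = 4.25 − 4 = 0.25.

0.25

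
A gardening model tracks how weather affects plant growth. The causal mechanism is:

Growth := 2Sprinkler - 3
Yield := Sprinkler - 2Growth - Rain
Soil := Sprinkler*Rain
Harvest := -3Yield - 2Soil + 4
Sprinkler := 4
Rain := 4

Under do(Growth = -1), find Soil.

16

Under do(Growth=-1), the mechanism Growth := 2Sprinkler - 3 is discarded; Growth is fixed at -1.
Since Soil is not a descendant of the intervened variable, it is unaffected.
Soil = Sprinkler*Rain  [with Sprinkler=4, Rain=4]  = 16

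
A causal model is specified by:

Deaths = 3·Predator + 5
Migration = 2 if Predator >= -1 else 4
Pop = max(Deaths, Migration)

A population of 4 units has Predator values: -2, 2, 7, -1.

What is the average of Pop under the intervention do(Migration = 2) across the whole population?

Under do(Migration=2), Migration's equation is replaced by Migration=2 for every unit. Per-unit Pop: 2, 11, 26, 2. Mean = 10.25.

10.25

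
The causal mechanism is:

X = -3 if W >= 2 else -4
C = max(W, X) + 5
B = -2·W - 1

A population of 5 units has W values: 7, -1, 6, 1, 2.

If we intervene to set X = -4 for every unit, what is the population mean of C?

8

do(X=-4) breaks X's dependence on W. With X=-4 fixed, C across the units is 12, 4, 11, 6, 7, mean 8.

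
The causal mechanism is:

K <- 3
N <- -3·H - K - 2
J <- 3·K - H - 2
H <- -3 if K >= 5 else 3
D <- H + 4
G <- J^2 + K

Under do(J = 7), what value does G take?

Intervening sets J = 7 and removes its equation (J <- 3·K - H - 2).
G = J^2 + K  [with J=7, K=3]  = 52

52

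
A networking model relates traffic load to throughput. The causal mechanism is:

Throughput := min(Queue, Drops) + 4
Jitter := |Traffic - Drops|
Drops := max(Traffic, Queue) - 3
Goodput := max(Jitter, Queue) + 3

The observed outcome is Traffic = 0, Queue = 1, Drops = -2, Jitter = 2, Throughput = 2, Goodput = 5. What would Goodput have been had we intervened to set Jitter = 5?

8

Under do(Jitter=5), the mechanism Jitter := |Traffic - Drops| is discarded; Jitter is fixed at 5.
Goodput = max(Jitter, Queue) + 3  [with Jitter=5, Queue=1]  = 8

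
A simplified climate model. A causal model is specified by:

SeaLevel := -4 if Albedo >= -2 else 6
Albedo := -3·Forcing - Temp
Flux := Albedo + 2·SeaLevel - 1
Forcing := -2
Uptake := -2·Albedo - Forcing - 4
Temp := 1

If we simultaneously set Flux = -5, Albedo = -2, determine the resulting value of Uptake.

The joint intervention fixes Flux = -5, Albedo = -2, removing each variable's own equation.
Uptake = -2·Albedo - Forcing - 4  [with Albedo=-2, Forcing=-2]  = 2

2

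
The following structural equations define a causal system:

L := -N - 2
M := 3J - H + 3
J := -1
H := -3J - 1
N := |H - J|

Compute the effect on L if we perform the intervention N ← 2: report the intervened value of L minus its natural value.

1

The intervention breaks the incoming arrows to N: N := |H - J| no longer applies, and N = 2.
L = -N - 2  [with N=2]  = -4
Without intervention: H = -3J - 1  [with J=-1]  = 2; N = |H - J|  [with H=2, J=-1]  = 3; L = -N - 2  [with N=3]  = -5.
Change = -4 − (-5) = 1.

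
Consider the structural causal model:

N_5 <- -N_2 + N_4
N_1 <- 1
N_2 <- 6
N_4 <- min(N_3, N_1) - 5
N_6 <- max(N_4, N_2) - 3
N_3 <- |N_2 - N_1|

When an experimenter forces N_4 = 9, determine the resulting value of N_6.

6

Under do(N_4=9), the mechanism N_4 <- min(N_3, N_1) - 5 is discarded; N_4 is fixed at 9.
N_6 = max(N_4, N_2) - 3  [with N_4=9, N_2=6]  = 6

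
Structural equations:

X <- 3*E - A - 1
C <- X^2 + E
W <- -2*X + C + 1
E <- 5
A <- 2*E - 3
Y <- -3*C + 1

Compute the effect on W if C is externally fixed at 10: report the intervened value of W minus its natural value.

-44

Intervening sets C = 10 and removes its equation (C <- X^2 + E).
A = 2*E - 3  [with E=5]  = 7
X = 3*E - A - 1  [with E=5, A=7]  = 7
W = -2*X + C + 1  [with X=7, C=10]  = -3
Without intervention: A = 2*E - 3  [with E=5]  = 7; X = 3*E - A - 1  [with E=5, A=7]  = 7; C = X^2 + E  [with X=7, E=5]  = 54; W = -2*X + C + 1  [with X=7, C=54]  = 41.
Change = -3 − 41 = -44.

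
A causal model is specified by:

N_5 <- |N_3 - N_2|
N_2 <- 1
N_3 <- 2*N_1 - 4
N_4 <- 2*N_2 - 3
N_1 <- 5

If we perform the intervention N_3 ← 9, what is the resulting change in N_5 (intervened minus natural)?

3

do(N_3=9) replaces the equation N_3 <- 2*N_1 - 4 with the constant N_3 = 9.
N_5 = |N_3 - N_2|  [with N_3=9, N_2=1]  = 8
Without intervention: N_3 = 2*N_1 - 4  [with N_1=5]  = 6; N_5 = |N_3 - N_2|  [with N_3=6, N_2=1]  = 5.
Change = 8 − 5 = 3.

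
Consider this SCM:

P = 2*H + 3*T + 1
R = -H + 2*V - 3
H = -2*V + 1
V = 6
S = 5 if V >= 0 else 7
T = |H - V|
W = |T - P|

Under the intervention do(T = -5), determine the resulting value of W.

The intervention breaks the incoming arrows to T: T = |H - V| no longer applies, and T = -5.
H = -2*V + 1  [with V=6]  = -11
P = 2*H + 3*T + 1  [with H=-11, T=-5]  = -36
W = |T - P|  [with T=-5, P=-36]  = 31

31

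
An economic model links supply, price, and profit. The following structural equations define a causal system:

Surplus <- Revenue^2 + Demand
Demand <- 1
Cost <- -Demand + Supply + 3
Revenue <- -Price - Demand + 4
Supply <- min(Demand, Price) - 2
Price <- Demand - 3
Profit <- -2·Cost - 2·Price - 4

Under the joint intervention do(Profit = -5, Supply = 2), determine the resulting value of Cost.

4

Under do(Profit = -5, Supply = 2), each intervened variable's structural equation is replaced by its fixed value.
Cost = -Demand + Supply + 3  [with Demand=1, Supply=2]  = 4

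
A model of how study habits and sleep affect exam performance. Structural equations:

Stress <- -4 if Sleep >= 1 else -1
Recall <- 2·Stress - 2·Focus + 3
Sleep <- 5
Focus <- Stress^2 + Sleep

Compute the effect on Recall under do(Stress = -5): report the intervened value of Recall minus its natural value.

Under do(Stress=-5), the mechanism Stress <- -4 if Sleep >= 1 else -1 is discarded; Stress is fixed at -5.
Focus = Stress^2 + Sleep  [with Stress=-5, Sleep=5]  = 30
Recall = 2·Stress - 2·Focus + 3  [with Stress=-5, Focus=30]  = -67
Without intervention: Stress = -4 if Sleep >= 1 else -1  [with Sleep=5]  = -4; Focus = Stress^2 + Sleep  [with Stress=-4, Sleep=5]  = 21; Recall = 2·Stress - 2·Focus + 3  [with Stress=-4, Focus=21]  = -47.
Change = -67 − (-47) = -20.

-20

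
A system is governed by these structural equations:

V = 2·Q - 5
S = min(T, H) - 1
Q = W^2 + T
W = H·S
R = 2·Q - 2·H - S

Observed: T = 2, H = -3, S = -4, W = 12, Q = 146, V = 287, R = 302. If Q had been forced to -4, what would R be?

2

Under do(Q=-4), the mechanism Q = W^2 + T is discarded; Q is fixed at -4.
S = min(T, H) - 1  [with T=2, H=-3]  = -4
R = 2·Q - 2·H - S  [with Q=-4, H=-3, S=-4]  = 2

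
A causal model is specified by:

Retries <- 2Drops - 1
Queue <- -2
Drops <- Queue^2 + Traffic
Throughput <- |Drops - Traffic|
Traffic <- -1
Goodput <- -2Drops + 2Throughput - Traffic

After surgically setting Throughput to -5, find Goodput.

The intervention breaks the incoming arrows to Throughput: Throughput <- |Drops - Traffic| no longer applies, and Throughput = -5.
Drops = Queue^2 + Traffic  [with Queue=-2, Traffic=-1]  = 3
Goodput = -2Drops + 2Throughput - Traffic  [with Drops=3, Throughput=-5, Traffic=-1]  = -15

-15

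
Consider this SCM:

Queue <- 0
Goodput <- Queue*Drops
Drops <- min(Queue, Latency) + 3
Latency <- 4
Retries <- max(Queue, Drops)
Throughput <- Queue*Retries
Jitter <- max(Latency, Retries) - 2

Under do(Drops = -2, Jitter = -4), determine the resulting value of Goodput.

Under do(Drops = -2, Jitter = -4), each intervened variable's structural equation is replaced by its fixed value.
Goodput = Queue*Drops  [with Queue=0, Drops=-2]  = 0

0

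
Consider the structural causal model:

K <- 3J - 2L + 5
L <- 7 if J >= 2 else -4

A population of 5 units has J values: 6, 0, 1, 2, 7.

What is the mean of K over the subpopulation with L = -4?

14.5

Conditioning on L=-4 selects the 2 unit(s) with J ∈ {0, 1}. Their K values: 13, 16. Mean = 14.5.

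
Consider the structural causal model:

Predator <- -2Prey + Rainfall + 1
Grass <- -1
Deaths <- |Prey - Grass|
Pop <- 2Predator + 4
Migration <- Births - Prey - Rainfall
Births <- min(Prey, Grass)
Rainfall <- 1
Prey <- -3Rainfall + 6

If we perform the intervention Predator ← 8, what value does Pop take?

20

do(Predator=8) replaces the equation Predator <- -2Prey + Rainfall + 1 with the constant Predator = 8.
Pop = 2Predator + 4  [with Predator=8]  = 20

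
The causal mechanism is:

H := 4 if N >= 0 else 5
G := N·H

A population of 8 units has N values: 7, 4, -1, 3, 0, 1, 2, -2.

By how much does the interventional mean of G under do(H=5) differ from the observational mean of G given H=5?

16.25

The intervention sets H=5 in all 8 units regardless of N. Recomputing G per unit gives 35, 20, -5, 15, 0, 5, 10, -10; average 8.75.
Conditioning on H=5 selects the 2 unit(s) with N ∈ {-1, -2}. Their G values: -5, -10. Mean = -7.5.
Difference = 8.75 − (-7.5) = 16.25.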